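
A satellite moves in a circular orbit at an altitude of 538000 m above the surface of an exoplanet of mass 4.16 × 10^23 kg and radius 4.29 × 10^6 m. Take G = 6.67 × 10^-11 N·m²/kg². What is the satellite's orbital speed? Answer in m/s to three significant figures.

Orbital radius r = R + h = 4.29 × 10^6 + 538000 = 4.828 × 10^6 m.
Gravity supplies the centripetal force: G M m / r² = m v² / r, so v = √(GM/r).
v = √(6.67 × 10^-11 × 4.16 × 10^23 / 4.828 × 10^6) = √(5.747 × 10^6) = 2397 m/s.

2400 m/s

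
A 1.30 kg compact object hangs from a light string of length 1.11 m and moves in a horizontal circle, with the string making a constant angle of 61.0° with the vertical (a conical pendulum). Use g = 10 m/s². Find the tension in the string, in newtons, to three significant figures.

Vertically the bob has no acceleration, so T cosθ = mg.
T = mg/cosθ = 1.30 × 10.0 / cos 61.0° = 13.00/0.4848 = 26.81 N.

26.8 N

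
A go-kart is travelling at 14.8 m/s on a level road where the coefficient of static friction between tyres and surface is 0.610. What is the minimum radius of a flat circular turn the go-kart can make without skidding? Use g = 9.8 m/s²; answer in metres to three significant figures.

36.6 m

At the limit, μ_s m g = m v²/r, so r_min = v²/(μ_s g) = (14.8)²/(0.610 × 9.8) = 219.0/5.978 = 36.64 m.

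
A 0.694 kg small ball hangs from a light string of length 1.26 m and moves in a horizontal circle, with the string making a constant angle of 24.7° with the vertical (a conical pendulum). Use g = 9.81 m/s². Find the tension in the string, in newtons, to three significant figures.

7.49 N

Vertically the bob has no acceleration, so T cosθ = mg.
T = mg/cosθ = 0.694 × 9.81 / cos 24.7° = 6.808/0.9085 = 7.494 N.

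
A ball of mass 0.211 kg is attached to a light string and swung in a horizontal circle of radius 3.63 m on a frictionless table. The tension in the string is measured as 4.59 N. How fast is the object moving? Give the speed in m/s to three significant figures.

T = m v²/r ⇒ v = √(T r / m) = √(4.59 × 3.63 / 0.211) = √78.97 = 8.886 m/s.

8.89 m/s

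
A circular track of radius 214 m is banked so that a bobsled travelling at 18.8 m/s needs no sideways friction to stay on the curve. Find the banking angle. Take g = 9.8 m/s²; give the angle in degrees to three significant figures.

9.57°

For a frictionless banked turn: horizontally N sinθ = mv²/r and vertically N cosθ = mg.
Dividing: tanθ = v²/(r g) = (18.8)²/(214 × 9.8) = 353.4/2097 = 0.1685.
θ = arctan(0.1685) = 9.566°.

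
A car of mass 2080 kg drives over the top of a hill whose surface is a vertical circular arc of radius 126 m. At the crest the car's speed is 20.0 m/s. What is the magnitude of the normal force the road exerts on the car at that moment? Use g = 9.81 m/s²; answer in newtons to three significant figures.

13800 N

At the crest the centripetal acceleration points downward (toward the centre of the arc), so mg − N = mv²/r.
N = m(g − v²/r) = 2080 × (9.81 − (20.0)²/126) = 2080 × (9.81 − 3.175) = 2080 × 6.635 = 13800 N.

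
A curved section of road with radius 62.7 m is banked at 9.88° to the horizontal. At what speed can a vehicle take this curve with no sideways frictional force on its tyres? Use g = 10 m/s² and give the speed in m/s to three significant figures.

On a frictionless banked curve, N sinθ = mv²/r and N cosθ = mg, so tanθ = v²/(rg).
v = √(r g tanθ) = √(62.7 × 10.0 × tan 9.88°) = √(62.7 × 10.0 × 0.1742) = √109.2 = 10.45 m/s.

10.5 m/s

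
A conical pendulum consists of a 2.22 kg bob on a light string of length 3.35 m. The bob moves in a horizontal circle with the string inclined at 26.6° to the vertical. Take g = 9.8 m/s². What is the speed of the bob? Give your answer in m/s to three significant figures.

2.71 m/s

The radius of the circle is r = L sinθ = 3.35 × sin 26.6° = 1.500 m.
Horizontally T sinθ = mv²/r and vertically T cosθ = mg, so tanθ = v²/(rg).
v = √(r g tanθ) = √(1.500 × 9.8 × 0.5008) = √7.361 = 2.713 m/s.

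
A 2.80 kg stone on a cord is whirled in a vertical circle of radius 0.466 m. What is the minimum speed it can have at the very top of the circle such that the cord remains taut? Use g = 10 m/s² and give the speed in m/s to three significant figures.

2.16 m/s

At the highest point the centre is directly below, so both the weight and T act inward: T + mg = mv²/r.
At minimum speed T → 0, so mg = mv_min²/r ⇒ v_min = √(g r) = √(10.0 × 0.466) = 2.159 m/s.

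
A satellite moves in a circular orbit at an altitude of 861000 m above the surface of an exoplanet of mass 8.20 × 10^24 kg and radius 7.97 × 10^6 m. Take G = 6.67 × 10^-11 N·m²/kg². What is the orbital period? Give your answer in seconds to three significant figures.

r = R + h = 7.97 × 10^6 + 861000 = 8.831 × 10^6 m. Gravity provides the centripetal force: G M m / r² = m v² / r ⇒ v = √(GM/r) = 7870 m/s.
T = 2πr/v = 2π × 8.831 × 10^6 / 7870 = 7051 s.

7050 s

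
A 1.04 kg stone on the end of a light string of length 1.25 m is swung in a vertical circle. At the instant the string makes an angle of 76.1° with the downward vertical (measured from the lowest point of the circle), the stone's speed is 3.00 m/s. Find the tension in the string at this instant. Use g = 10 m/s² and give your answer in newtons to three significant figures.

9.99 N

Take the radial direction toward the centre of the circle as positive. The component of the weight along the string toward the centre is −mg cos φ (φ measured from the bottom), so Newton's second law along the string gives T − mg cos φ = m v²/r.
cos 76.1° = 0.2402, so T = m(v²/r + g cos φ) = 1.04 × ((3.00)²/1.25 + 10.0 × 0.2402) = 1.04 × (7.200 + (2.402)) = 1.04 × 9.602 = 9.986 N.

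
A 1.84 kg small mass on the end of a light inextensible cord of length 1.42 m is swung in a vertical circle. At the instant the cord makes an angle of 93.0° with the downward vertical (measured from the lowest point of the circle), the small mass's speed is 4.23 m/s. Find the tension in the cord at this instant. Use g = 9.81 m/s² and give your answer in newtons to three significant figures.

Take the radial direction toward the centre of the circle as positive. The component of the weight along the string toward the centre is −mg cos φ (φ measured from the bottom), so Newton's second law along the string gives T − mg cos φ = m v²/r.
cos 93.0° = -0.05234, so T = m(v²/r + g cos φ) = 1.84 × ((4.23)²/1.42 + 9.81 × -0.05234) = 1.84 × (12.60 + (-0.5134)) = 1.84 × 12.09 = 22.24 N.

22.2 N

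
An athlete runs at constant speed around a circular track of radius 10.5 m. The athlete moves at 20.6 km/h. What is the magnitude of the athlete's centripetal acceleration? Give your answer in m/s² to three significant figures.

v = 20.6 km/h = 20.6/3.6 = 5.722 m/s.
a_c = v²/r = (5.722)²/10.5 = 32.74/10.5 = 3.118 m/s².

3.12 m/s²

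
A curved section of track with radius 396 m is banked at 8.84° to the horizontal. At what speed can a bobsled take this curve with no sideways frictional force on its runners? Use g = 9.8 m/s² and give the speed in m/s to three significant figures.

24.6 m/s

On a frictionless banked curve, N sinθ = mv²/r and N cosθ = mg, so tanθ = v²/(rg).
v = √(r g tanθ) = √(396 × 9.8 × tan 8.84°) = √(396 × 9.8 × 0.1555) = √603.6 = 24.57 m/s.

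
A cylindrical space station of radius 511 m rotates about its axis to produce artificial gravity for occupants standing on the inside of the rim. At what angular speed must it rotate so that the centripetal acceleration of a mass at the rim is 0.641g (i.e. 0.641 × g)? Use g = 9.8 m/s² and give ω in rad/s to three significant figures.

Centripetal acceleration a_c = ω²r. Setting ω²r = 0.641g:
ω = √(0.641g / r) = √(0.641 × 9.8 / 511) = √0.01229 = 0.1109 rad/s.

0.111 rad/s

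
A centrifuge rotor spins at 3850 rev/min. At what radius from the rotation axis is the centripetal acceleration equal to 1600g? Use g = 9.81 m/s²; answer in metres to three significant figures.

ω = 3850 rev/min × 2π/60 = 403.2 rad/s.
a_c = ω²r = 1600g ⇒ r = 1600 × 9.81 / (403.2)² = 15700/162500 = 0.09656 m.

0.0966 m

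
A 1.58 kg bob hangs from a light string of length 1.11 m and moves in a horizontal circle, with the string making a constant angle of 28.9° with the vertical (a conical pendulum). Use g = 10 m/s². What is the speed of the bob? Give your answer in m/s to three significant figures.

1.72 m/s

The radius of the circle is r = L sinθ = 1.11 × sin 28.9° = 0.5364 m.
Horizontally T sinθ = mv²/r and vertically T cosθ = mg, so tanθ = v²/(rg).
v = √(r g tanθ) = √(0.5364 × 10.0 × 0.5520) = √2.961 = 1.721 m/s.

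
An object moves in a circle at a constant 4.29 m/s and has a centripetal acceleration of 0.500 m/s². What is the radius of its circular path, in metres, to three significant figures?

36.8 m

a_c = v²/r ⇒ r = v²/a_c = (4.29)²/0.500 = 18.40/0.500 = 36.81 m.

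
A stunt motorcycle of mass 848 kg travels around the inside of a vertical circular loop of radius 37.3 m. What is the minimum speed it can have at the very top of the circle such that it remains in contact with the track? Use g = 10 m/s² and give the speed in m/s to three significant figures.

19.3 m/s

At the highest point the centre is directly below, so both the weight and N act inward: N + mg = mv²/r.
At minimum speed N → 0, so mg = mv_min²/r ⇒ v_min = √(g r) = √(10.0 × 37.3) = 19.31 m/s.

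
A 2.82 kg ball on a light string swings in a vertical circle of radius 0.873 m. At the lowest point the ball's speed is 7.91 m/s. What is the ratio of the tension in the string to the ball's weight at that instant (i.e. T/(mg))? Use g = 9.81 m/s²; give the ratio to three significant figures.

At the bottom, T − mg = mv²/r, so T = m(v²/r + g) and T/(mg) = v²/(rg) + 1 = (7.91)²/(0.873 × 9.81) + 1 = 7.306 + 1 = 8.306.

8.31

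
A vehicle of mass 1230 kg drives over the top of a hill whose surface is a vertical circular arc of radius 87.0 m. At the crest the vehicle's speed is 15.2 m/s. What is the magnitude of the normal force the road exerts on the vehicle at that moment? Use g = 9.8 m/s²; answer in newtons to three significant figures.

At the crest the centripetal acceleration points downward (toward the centre of the arc), so mg − N = mv²/r.
N = m(g − v²/r) = 1230 × (9.8 − (15.2)²/87.0) = 1230 × (9.8 − 2.656) = 1230 × 7.144 = 8788 N.

8790 N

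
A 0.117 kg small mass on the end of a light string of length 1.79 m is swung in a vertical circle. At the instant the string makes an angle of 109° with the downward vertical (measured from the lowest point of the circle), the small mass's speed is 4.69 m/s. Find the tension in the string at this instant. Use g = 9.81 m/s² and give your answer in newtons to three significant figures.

Take the radial direction toward the centre of the circle as positive. The component of the weight along the string toward the centre is −mg cos φ (φ measured from the bottom), so Newton's second law along the string gives T − mg cos φ = m v²/r.
cos 109° = -0.3256, so T = m(v²/r + g cos φ) = 0.117 × ((4.69)²/1.79 + 9.81 × -0.3256) = 0.117 × (12.29 + (-3.194)) = 0.117 × 9.095 = 1.064 N.

1.06 N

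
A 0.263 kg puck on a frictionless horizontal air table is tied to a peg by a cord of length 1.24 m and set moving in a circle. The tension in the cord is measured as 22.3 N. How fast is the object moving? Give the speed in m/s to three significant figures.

10.3 m/s

T = m v²/r ⇒ v = √(T r / m) = √(22.3 × 1.24 / 0.263) = √105.1 = 10.25 m/s.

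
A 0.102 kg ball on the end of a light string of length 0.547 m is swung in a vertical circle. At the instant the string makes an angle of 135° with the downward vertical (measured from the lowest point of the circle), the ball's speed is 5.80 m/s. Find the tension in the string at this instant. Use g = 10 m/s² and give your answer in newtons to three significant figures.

Take the radial direction toward the centre of the circle as positive. The component of the weight along the string toward the centre is −mg cos φ (φ measured from the bottom), so Newton's second law along the string gives T − mg cos φ = m v²/r.
cos 135° = -0.7071, so T = m(v²/r + g cos φ) = 0.102 × ((5.80)²/0.547 + 10.0 × -0.7071) = 0.102 × (61.50 + (-7.071)) = 0.102 × 54.43 = 5.552 N.

5.55 N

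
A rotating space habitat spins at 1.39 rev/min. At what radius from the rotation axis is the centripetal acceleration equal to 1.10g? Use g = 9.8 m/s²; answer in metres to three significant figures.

509 m

ω = 1.39 rev/min × 2π/60 = 0.1456 rad/s.
a_c = ω²r = 1.10g ⇒ r = 1.10 × 9.8 / (0.1456)² = 10.78/0.02119 = 508.8 m.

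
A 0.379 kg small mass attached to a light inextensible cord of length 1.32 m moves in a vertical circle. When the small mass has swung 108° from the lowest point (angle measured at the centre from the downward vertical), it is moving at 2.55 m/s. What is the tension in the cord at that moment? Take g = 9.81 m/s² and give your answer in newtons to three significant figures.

0.718 N

Take the radial direction toward the centre of the circle as positive. The component of the weight along the string toward the centre is −mg cos φ (φ measured from the bottom), so Newton's second law along the string gives T − mg cos φ = m v²/r.
cos 108° = -0.3090, so T = m(v²/r + g cos φ) = 0.379 × ((2.55)²/1.32 + 9.81 × -0.3090) = 0.379 × (4.926 + (-3.031)) = 0.379 × 1.895 = 0.7181 N.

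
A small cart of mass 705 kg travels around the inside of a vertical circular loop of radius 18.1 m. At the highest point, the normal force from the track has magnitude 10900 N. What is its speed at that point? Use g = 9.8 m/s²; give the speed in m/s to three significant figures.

At the top, N + mg = mv²/r, so v = √(r(N/m + g)) = √(18.1 × (10900/705 + 9.8)) = √(18.1 × 25.26) = √457.2 = 21.38 m/s.

21.4 m/s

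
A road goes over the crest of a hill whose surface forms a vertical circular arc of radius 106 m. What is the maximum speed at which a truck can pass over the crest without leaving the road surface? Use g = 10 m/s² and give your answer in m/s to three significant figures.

32.6 m/s

At the crest the centre of the circle is below the truck, so the net downward (centripetal) force is mg − N = mv²/r.
The truck leaves the road when N → 0, giving v_max = √(g r) = √(10.0 × 106) = 32.56 m/s.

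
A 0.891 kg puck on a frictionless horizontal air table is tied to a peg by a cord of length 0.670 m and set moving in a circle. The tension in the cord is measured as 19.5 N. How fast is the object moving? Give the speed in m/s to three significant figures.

T = m v²/r ⇒ v = √(T r / m) = √(19.5 × 0.670 / 0.891) = √14.66 = 3.829 m/s.

3.83 m/s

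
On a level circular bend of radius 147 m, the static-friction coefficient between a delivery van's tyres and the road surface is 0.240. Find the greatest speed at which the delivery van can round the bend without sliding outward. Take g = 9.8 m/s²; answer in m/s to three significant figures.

18.6 m/s

The only inward force on a level bend is static friction, so at the limit f_s = μ_s N = μ_s m g = m v²/r.
Mass cancels: v_max = √(μ_s g r) = √(0.240 × 9.8 × 147) = √345.7 = 18.59 m/s.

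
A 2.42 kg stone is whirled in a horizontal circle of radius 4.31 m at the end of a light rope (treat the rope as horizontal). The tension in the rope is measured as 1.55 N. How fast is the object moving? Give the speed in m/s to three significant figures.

T = m v²/r ⇒ v = √(T r / m) = √(1.55 × 4.31 / 2.42) = √2.761 = 1.661 m/s.

1.66 m/s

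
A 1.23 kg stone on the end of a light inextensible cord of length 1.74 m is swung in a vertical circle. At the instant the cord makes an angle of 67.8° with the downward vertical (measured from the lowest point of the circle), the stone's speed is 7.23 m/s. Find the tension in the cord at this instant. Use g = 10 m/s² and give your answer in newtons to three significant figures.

Take the radial direction toward the centre of the circle as positive. The component of the weight along the string toward the centre is −mg cos φ (φ measured from the bottom), so Newton's second law along the string gives T − mg cos φ = m v²/r.
cos 67.8° = 0.3778, so T = m(v²/r + g cos φ) = 1.23 × ((7.23)²/1.74 + 10.0 × 0.3778) = 1.23 × (30.04 + (3.778)) = 1.23 × 33.82 = 41.60 N.

41.6 N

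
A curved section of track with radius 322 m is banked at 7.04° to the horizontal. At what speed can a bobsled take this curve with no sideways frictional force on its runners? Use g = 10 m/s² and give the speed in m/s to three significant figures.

On a frictionless banked curve, N sinθ = mv²/r and N cosθ = mg, so tanθ = v²/(rg).
v = √(r g tanθ) = √(322 × 10.0 × tan 7.04°) = √(322 × 10.0 × 0.1235) = √397.6 = 19.94 m/s.

19.9 m/s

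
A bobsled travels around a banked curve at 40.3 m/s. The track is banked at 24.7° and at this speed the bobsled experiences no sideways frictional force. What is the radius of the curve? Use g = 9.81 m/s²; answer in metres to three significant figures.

360 m

Frictionless banking: tanθ = v²/(rg), so r = v²/(g tanθ).
r = (40.3)²/(9.81 × tan 24.7°) = 1624/(9.81 × 0.4599) = 1624/4.512 = 359.9 m.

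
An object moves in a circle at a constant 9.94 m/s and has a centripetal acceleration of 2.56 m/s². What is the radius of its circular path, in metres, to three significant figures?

a_c = v²/r ⇒ r = v²/a_c = (9.94)²/2.56 = 98.80/2.56 = 38.60 m.

38.6 m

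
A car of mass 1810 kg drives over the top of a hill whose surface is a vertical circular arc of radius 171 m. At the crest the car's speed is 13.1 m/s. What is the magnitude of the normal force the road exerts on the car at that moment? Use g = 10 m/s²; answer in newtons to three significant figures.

16300 N

At the crest the centripetal acceleration points downward (toward the centre of the arc), so mg − N = mv²/r.
N = m(g − v²/r) = 1810 × (10.0 − (13.1)²/171) = 1810 × (10.0 − 1.004) = 1810 × 8.996 = 16280 N.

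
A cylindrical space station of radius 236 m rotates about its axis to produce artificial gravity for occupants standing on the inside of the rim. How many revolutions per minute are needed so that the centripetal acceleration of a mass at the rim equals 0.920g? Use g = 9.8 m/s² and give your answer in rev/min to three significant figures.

Require ω²r = 0.920g, so ω = √(0.920 × 9.8/236) = 0.1955 rad/s.
In rev/min: ω × 60/(2π) = 0.1955 × 60/(2π) = 1.866 rev/min.

1.87 rev/min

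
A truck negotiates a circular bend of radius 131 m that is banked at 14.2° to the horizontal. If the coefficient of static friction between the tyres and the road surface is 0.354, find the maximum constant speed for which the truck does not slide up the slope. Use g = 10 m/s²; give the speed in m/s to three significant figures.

At the maximum speed, friction acts down the slope at its limiting value f = μN. Radially (horizontal, toward centre): N sinθ + μN cosθ = mv²/r. Vertically: N cosθ − μN sinθ = mg.
Dividing: v² = r g (sinθ + μcosθ)/(cosθ − μsinθ).
sinθ + μcosθ = 0.2453 + 0.354×0.9694 = 0.5885; cosθ − μsinθ = 0.9694 − 0.354×0.2453 = 0.8826.
v² = 131 × 10.0 × 0.5885/0.8826 = 873.5 m²/s², so v = 29.55 m/s.

29.6 m/s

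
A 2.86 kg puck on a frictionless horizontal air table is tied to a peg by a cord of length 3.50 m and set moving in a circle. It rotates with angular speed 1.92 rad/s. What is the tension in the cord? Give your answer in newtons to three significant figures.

36.9 N

v = ωr = 1.92 × 3.50 = 6.720 m/s.
The tension is the only horizontal force, so it supplies the full centripetal force: T = m v²/r = 2.86 × (6.720)²/3.50 = 2.86 × 45.16/3.50 = 36.90 N.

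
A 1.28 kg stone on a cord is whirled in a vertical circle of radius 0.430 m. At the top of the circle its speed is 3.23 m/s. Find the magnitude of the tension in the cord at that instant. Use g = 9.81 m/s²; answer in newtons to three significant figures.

18.5 N

At the top, both T and the weight mg point inward (toward the centre), so T + mg = mv²/r.
T = m(v²/r − g) = 1.28 × ((3.23)²/0.430 − 9.81) = 1.28 × (24.26 − 9.81) = 1.28 × 14.45 = 18.50 N.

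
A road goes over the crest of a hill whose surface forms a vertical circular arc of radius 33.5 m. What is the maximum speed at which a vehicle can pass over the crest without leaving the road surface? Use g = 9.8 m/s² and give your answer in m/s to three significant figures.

18.1 m/s

At the crest the centre of the circle is below the vehicle, so the net downward (centripetal) force is mg − N = mv²/r.
The vehicle leaves the road when N → 0, giving v_max = √(g r) = √(9.8 × 33.5) = 18.12 m/s.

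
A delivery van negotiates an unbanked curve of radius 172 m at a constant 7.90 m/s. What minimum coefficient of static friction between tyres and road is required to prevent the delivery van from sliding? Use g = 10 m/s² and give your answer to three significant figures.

Friction provides the centripetal force: μ_s m g = m v²/r, so μ_s = v²/(g r) = (7.900)²/(10.0 × 172) = 62.41/1720 = 0.03628.

0.0363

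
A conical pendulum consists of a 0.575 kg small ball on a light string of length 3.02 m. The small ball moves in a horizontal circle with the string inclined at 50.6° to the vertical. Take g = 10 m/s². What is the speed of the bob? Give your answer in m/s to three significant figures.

5.33 m/s

The radius of the circle is r = L sinθ = 3.02 × sin 50.6° = 2.334 m.
Horizontally T sinθ = mv²/r and vertically T cosθ = mg, so tanθ = v²/(rg).
v = √(r g tanθ) = √(2.334 × 10.0 × 1.217) = √28.41 = 5.330 m/s.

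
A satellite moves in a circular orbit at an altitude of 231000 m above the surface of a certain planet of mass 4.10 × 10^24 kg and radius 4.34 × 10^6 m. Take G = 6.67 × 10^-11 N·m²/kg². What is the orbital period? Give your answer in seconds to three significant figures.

3710 s

r = R + h = 4.34 × 10^6 + 231000 = 4.571 × 10^6 m. Gravity provides the centripetal force: G M m / r² = m v² / r ⇒ v = √(GM/r) = 7735 m/s.
T = 2πr/v = 2π × 4.571 × 10^6 / 7735 = 3713 s.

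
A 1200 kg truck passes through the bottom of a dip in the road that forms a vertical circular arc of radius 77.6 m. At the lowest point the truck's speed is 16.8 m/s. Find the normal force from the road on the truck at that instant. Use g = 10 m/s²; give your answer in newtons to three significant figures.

At the lowest point, N points up (toward the centre) and the weight mg points down (away from the centre), so the net inward force is N − mg = mv²/r.
N = m(v²/r + g) = 1200 × ((16.8)²/77.6 + 10.0) = 1200 × (3.637 + 10.0) = 1200 × 13.64 = 16360 N.

16400 N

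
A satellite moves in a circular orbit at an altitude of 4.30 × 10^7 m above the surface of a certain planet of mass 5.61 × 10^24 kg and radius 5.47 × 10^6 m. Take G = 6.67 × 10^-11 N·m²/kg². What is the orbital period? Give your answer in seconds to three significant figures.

r = R + h = 5.47 × 10^6 + 4.30 × 10^7 = 4.847 × 10^7 m. Gravity provides the centripetal force: G M m / r² = m v² / r ⇒ v = √(GM/r) = 2778 m/s.
T = 2πr/v = 2π × 4.847 × 10^7 / 2778 = 109600 s.

110000 s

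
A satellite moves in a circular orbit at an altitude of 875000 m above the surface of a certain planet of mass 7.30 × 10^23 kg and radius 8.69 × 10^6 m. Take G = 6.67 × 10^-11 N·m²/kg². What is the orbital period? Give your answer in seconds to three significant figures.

26600 s

r = R + h = 8.69 × 10^6 + 875000 = 9.565 × 10^6 m. Gravity provides the centripetal force: G M m / r² = m v² / r ⇒ v = √(GM/r) = 2256 m/s.
T = 2πr/v = 2π × 9.565 × 10^6 / 2256 = 26640 s.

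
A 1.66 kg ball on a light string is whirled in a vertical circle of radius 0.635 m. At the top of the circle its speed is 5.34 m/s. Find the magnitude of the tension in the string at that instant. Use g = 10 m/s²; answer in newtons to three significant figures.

At the top, both T and the weight mg point inward (toward the centre), so T + mg = mv²/r.
T = m(v²/r − g) = 1.66 × ((5.34)²/0.635 − 10.0) = 1.66 × (44.91 − 10.0) = 1.66 × 34.91 = 57.94 N.

57.9 N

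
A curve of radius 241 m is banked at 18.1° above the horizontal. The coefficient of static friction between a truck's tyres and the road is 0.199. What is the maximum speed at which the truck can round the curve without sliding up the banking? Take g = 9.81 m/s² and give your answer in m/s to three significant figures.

36.5 m/s

At the maximum speed, friction acts down the slope at its limiting value f = μN. Radially (horizontal, toward centre): N sinθ + μN cosθ = mv²/r. Vertically: N cosθ − μN sinθ = mg.
Dividing: v² = r g (sinθ + μcosθ)/(cosθ − μsinθ).
sinθ + μcosθ = 0.3107 + 0.199×0.9505 = 0.4998; cosθ − μsinθ = 0.9505 − 0.199×0.3107 = 0.8887.
v² = 241 × 9.81 × 0.4998/0.8887 = 1330 m²/s², so v = 36.47 m/s.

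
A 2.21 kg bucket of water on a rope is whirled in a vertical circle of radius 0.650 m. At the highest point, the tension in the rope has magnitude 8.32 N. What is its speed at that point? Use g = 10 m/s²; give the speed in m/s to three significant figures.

At the top, T + mg = mv²/r, so v = √(r(T/m + g)) = √(0.650 × (8.32/2.21 + 10.0)) = √(0.650 × 13.76) = √8.947 = 2.991 m/s.

2.99 m/s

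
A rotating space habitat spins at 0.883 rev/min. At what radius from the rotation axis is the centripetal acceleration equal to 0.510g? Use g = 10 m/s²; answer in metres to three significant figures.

ω = 0.883 rev/min × 2π/60 = 0.09247 rad/s.
a_c = ω²r = 0.510g ⇒ r = 0.510 × 10.0 / (0.09247)² = 5.100/0.008550 = 596.5 m.

596 m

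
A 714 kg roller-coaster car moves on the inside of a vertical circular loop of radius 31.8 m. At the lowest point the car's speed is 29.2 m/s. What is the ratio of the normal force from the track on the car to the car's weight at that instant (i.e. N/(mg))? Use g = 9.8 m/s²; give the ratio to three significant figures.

At the bottom, N − mg = mv²/r, so N = m(v²/r + g) and N/(mg) = v²/(rg) + 1 = (29.2)²/(31.8 × 9.8) + 1 = 2.736 + 1 = 3.736.

3.74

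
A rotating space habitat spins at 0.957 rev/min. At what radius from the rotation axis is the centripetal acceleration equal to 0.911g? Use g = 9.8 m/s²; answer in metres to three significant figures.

ω = 0.957 rev/min × 2π/60 = 0.1002 rad/s.
a_c = ω²r = 0.911g ⇒ r = 0.911 × 9.8 / (0.1002)² = 8.928/0.01004 = 888.9 m.

889 m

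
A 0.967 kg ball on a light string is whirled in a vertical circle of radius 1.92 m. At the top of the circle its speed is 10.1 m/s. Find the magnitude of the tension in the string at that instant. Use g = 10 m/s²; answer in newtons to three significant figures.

41.7 N

At the top, both T and the weight mg point inward (toward the centre), so T + mg = mv²/r.
T = m(v²/r − g) = 0.967 × ((10.1)²/1.92 − 10.0) = 0.967 × (53.13 − 10.0) = 0.967 × 43.13 = 41.71 N.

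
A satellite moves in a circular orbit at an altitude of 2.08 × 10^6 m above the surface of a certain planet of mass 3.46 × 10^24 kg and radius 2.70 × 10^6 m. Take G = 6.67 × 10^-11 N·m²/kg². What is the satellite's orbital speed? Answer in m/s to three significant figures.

Orbital radius r = R + h = 2.70 × 10^6 + 2.08 × 10^6 = 4.780 × 10^6 m.
Gravity supplies the centripetal force: G M m / r² = m v² / r, so v = √(GM/r).
v = √(6.67 × 10^-11 × 3.46 × 10^24 / 4.780 × 10^6) = √(4.828 × 10^7) = 6948 m/s.

6950 m/s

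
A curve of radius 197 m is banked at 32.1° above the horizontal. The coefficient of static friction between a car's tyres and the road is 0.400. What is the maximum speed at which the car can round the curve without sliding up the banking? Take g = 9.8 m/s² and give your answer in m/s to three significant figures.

At the maximum speed, friction acts down the slope at its limiting value f = μN. Radially (horizontal, toward centre): N sinθ + μN cosθ = mv²/r. Vertically: N cosθ − μN sinθ = mg.
Dividing: v² = r g (sinθ + μcosθ)/(cosθ − μsinθ).
sinθ + μcosθ = 0.5314 + 0.400×0.8471 = 0.8702; cosθ − μsinθ = 0.8471 − 0.400×0.5314 = 0.6346.
v² = 197 × 9.8 × 0.8702/0.6346 = 2648 m²/s², so v = 51.46 m/s.

51.5 m/s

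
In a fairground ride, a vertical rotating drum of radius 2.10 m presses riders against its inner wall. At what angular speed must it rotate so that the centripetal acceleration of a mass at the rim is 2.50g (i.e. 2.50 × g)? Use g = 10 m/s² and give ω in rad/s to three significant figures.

3.45 rad/s

Centripetal acceleration a_c = ω²r. Setting ω²r = 2.50g:
ω = √(2.50g / r) = √(2.50 × 10.0 / 2.10) = √11.90 = 3.450 rad/s.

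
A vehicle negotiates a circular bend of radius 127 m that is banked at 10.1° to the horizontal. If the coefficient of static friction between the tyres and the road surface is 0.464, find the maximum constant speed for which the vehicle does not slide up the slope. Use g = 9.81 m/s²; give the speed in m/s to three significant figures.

At the maximum speed, friction acts down the slope at its limiting value f = μN. Radially (horizontal, toward centre): N sinθ + μN cosθ = mv²/r. Vertically: N cosθ − μN sinθ = mg.
Dividing: v² = r g (sinθ + μcosθ)/(cosθ − μsinθ).
sinθ + μcosθ = 0.1754 + 0.464×0.9845 = 0.6322; cosθ − μsinθ = 0.9845 − 0.464×0.1754 = 0.9031.
v² = 127 × 9.81 × 0.6322/0.9031 = 872.1 m²/s², so v = 29.53 m/s.

29.5 m/s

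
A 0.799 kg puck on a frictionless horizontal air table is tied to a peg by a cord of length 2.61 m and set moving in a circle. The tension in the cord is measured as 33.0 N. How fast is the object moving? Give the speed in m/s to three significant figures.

10.4 m/s

T = m v²/r ⇒ v = √(T r / m) = √(33.0 × 2.61 / 0.799) = √107.8 = 10.38 m/s.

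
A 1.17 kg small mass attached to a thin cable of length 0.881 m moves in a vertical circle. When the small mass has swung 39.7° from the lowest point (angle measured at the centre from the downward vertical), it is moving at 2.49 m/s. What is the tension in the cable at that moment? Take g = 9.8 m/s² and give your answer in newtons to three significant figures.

17.1 N

Take the radial direction toward the centre of the circle as positive. The component of the weight along the string toward the centre is −mg cos φ (φ measured from the bottom), so Newton's second law along the string gives T − mg cos φ = m v²/r.
cos 39.7° = 0.7694, so T = m(v²/r + g cos φ) = 1.17 × ((2.49)²/0.881 + 9.8 × 0.7694) = 1.17 × (7.038 + (7.540)) = 1.17 × 14.58 = 17.06 N.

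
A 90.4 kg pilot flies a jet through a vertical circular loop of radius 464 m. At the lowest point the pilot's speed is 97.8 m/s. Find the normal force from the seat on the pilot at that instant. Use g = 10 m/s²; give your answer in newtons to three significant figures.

At the lowest point, N points up (toward the centre) and the weight mg points down (away from the centre), so the net inward force is N − mg = mv²/r.
N = m(v²/r + g) = 90.4 × ((97.8)²/464 + 10.0) = 90.4 × (20.61 + 10.0) = 90.4 × 30.61 = 2767 N.

2770 N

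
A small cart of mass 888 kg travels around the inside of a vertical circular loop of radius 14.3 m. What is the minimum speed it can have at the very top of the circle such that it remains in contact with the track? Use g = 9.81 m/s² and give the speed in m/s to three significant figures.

At the highest point the centre is directly below, so both the weight and N act inward: N + mg = mv²/r.
At minimum speed N → 0, so mg = mv_min²/r ⇒ v_min = √(g r) = √(9.81 × 14.3) = 11.84 m/s.

11.8 m/s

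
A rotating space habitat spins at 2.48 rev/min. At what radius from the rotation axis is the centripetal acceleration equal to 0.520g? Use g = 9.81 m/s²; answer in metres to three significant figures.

ω = 2.48 rev/min × 2π/60 = 0.2597 rad/s.
a_c = ω²r = 0.520g ⇒ r = 0.520 × 9.81 / (0.2597)² = 5.101/0.06745 = 75.63 m.

75.6 m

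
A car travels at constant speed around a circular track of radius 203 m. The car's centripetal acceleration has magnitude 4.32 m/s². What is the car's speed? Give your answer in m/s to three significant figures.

a_c = v²/r ⇒ v = √(a_c · r) = √(4.32 × 203) = √877.0 = 29.61 m/s.

29.6 m/s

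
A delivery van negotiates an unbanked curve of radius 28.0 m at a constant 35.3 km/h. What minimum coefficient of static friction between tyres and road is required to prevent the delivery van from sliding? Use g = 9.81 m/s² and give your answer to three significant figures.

v = 35.3/3.6 = 9.806 m/s.
Friction provides the centripetal force: μ_s m g = m v²/r, so μ_s = v²/(g r) = (9.806)²/(9.81 × 28.0) = 96.15/274.7 = 0.3500.

0.350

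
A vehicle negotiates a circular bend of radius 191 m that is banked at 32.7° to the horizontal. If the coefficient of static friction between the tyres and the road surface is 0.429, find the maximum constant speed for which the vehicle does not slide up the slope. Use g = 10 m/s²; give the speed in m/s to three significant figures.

53.1 m/s

At the maximum speed, friction acts down the slope at its limiting value f = μN. Radially (horizontal, toward centre): N sinθ + μN cosθ = mv²/r. Vertically: N cosθ − μN sinθ = mg.
Dividing: v² = r g (sinθ + μcosθ)/(cosθ − μsinθ).
sinθ + μcosθ = 0.5402 + 0.429×0.8415 = 0.9012; cosθ − μsinθ = 0.8415 − 0.429×0.5402 = 0.6097.
v² = 191 × 10.0 × 0.9012/0.6097 = 2823 m²/s², so v = 53.13 m/s.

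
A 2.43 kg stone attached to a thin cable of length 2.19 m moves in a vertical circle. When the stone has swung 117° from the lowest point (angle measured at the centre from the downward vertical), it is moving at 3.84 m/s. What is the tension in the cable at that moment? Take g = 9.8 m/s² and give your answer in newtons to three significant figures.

Take the radial direction toward the centre of the circle as positive. The component of the weight along the string toward the centre is −mg cos φ (φ measured from the bottom), so Newton's second law along the string gives T − mg cos φ = m v²/r.
cos 117° = -0.4540, so T = m(v²/r + g cos φ) = 2.43 × ((3.84)²/2.19 + 9.8 × -0.4540) = 2.43 × (6.733 + (-4.449)) = 2.43 × 2.284 = 5.550 N.

5.55 N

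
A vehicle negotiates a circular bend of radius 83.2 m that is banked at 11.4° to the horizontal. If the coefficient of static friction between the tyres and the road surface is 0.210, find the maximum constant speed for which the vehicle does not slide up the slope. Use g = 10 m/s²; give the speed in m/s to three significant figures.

18.9 m/s

At the maximum speed, friction acts down the slope at its limiting value f = μN. Radially (horizontal, toward centre): N sinθ + μN cosθ = mv²/r. Vertically: N cosθ − μN sinθ = mg.
Dividing: v² = r g (sinθ + μcosθ)/(cosθ − μsinθ).
sinθ + μcosθ = 0.1977 + 0.210×0.9803 = 0.4035; cosθ − μsinθ = 0.9803 − 0.210×0.1977 = 0.9388.
v² = 83.2 × 10.0 × 0.4035/0.9388 = 357.6 m²/s², so v = 18.91 m/s.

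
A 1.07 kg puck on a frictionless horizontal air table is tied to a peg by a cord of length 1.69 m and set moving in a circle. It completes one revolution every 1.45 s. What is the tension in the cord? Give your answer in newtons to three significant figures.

34.0 N

v = 2πr/T = 2π × 1.69/1.45 = 7.323 m/s.
The tension is the only horizontal force, so it supplies the full centripetal force: T = m v²/r = 1.07 × (7.323)²/1.69 = 1.07 × 53.63/1.69 = 33.95 N.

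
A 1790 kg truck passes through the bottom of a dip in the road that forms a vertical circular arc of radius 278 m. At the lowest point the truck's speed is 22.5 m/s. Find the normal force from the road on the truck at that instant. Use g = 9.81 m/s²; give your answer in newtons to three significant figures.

20800 N

At the lowest point, N points up (toward the centre) and the weight mg points down (away from the centre), so the net inward force is N − mg = mv²/r.
N = m(v²/r + g) = 1790 × ((22.5)²/278 + 9.81) = 1790 × (1.821 + 9.81) = 1790 × 11.63 = 20820 N.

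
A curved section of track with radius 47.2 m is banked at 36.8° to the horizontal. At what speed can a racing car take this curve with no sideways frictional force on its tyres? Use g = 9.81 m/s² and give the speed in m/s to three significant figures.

18.6 m/s

On a frictionless banked curve, N sinθ = mv²/r and N cosθ = mg, so tanθ = v²/(rg).
v = √(r g tanθ) = √(47.2 × 9.81 × tan 36.8°) = √(47.2 × 9.81 × 0.7481) = √346.4 = 18.61 m/s.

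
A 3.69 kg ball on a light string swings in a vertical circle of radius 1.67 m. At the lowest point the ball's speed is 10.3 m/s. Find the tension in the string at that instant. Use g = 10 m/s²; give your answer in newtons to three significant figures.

At the lowest point, T points up (toward the centre) and the weight mg points down (away from the centre), so the net inward force is T − mg = mv²/r.
T = m(v²/r + g) = 3.69 × ((10.3)²/1.67 + 10.0) = 3.69 × (63.53 + 10.0) = 3.69 × 73.53 = 271.3 N.

271 N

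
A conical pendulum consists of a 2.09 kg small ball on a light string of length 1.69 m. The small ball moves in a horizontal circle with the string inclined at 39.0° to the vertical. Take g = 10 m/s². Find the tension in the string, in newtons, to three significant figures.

Vertically the bob has no acceleration, so T cosθ = mg.
T = mg/cosθ = 2.09 × 10.0 / cos 39.0° = 20.90/0.7771 = 26.89 N.

26.9 N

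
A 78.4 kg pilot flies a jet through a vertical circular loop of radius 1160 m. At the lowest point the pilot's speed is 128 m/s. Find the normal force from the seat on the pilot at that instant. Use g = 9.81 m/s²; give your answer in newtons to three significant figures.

1880 N

At the lowest point, N points up (toward the centre) and the weight mg points down (away from the centre), so the net inward force is N − mg = mv²/r.
N = m(v²/r + g) = 78.4 × ((128)²/1160 + 9.81) = 78.4 × (14.12 + 9.81) = 78.4 × 23.93 = 1876 N.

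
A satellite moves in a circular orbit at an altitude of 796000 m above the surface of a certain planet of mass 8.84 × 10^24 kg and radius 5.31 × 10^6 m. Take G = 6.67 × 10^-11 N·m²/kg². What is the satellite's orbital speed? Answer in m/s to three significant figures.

9830 m/s

Orbital radius r = R + h = 5.31 × 10^6 + 796000 = 6.106 × 10^6 m.
Gravity supplies the centripetal force: G M m / r² = m v² / r, so v = √(GM/r).
v = √(6.67 × 10^-11 × 8.84 × 10^24 / 6.106 × 10^6) = √(9.657 × 10^7) = 9827 m/s.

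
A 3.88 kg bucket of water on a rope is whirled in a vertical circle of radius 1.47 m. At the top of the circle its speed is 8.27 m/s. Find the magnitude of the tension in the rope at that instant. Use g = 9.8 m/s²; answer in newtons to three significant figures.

At the top, both T and the weight mg point inward (toward the centre), so T + mg = mv²/r.
T = m(v²/r − g) = 3.88 × ((8.27)²/1.47 − 9.8) = 3.88 × (46.53 − 9.8) = 3.88 × 36.73 = 142.5 N.

142 N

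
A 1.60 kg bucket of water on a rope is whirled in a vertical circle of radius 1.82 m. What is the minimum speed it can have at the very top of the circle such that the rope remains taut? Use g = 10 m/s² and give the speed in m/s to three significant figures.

At the top, both weight mg and T point toward the centre: T + mg = mv²/r.
At minimum speed T → 0, so mg = mv_min²/r ⇒ v_min = √(g r) = √(10.0 × 1.82) = 4.266 m/s.

4.27 m/s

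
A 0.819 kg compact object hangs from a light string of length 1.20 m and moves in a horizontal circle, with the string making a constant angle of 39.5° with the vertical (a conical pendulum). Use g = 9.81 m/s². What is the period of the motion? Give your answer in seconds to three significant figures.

1.93 s

r = L sinθ = 0.7633 m. From T sinθ = mω²r and T cosθ = mg: tanθ = ω²r/g, so ω² = g tanθ / r = g/(L cosθ).
ω = √(g/(L cosθ)) = √(9.81/(1.20 × 0.7716)) = √10.59 = 3.255 rad/s.
Period = 2π/ω = 1.930 s.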